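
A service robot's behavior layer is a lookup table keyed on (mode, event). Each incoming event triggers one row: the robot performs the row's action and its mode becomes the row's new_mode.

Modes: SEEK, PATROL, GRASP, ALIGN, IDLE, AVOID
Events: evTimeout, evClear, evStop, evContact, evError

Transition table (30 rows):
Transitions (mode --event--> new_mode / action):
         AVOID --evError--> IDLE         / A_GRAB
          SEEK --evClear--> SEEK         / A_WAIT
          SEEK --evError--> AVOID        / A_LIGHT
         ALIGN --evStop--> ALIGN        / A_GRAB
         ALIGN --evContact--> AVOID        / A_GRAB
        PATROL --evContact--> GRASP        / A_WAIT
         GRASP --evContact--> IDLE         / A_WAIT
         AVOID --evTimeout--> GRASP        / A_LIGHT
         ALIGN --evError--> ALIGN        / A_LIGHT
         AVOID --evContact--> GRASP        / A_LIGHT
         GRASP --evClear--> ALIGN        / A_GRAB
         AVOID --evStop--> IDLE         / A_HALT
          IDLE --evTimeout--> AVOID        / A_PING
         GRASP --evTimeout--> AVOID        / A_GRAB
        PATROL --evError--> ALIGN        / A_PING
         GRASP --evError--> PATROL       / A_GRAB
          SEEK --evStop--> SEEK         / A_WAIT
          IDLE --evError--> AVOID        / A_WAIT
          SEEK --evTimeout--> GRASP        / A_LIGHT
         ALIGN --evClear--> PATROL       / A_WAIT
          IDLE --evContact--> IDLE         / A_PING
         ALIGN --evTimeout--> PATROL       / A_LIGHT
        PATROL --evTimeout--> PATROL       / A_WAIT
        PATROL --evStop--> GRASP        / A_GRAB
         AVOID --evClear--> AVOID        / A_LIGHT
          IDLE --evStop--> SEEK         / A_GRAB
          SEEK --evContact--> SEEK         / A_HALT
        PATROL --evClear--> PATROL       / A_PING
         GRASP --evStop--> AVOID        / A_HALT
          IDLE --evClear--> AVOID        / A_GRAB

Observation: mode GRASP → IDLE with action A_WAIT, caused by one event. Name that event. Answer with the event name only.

try evTimeout: (GRASP, evTimeout) → (AVOID, A_GRAB)
try evClear: (GRASP, evClear) → (ALIGN, A_GRAB)
try evStop: (GRASP, evStop) → (AVOID, A_HALT)
try evContact: (GRASP, evContact) → (IDLE, A_WAIT)  ← matches
try evError: (GRASP, evError) → (PATROL, A_GRAB)

evContact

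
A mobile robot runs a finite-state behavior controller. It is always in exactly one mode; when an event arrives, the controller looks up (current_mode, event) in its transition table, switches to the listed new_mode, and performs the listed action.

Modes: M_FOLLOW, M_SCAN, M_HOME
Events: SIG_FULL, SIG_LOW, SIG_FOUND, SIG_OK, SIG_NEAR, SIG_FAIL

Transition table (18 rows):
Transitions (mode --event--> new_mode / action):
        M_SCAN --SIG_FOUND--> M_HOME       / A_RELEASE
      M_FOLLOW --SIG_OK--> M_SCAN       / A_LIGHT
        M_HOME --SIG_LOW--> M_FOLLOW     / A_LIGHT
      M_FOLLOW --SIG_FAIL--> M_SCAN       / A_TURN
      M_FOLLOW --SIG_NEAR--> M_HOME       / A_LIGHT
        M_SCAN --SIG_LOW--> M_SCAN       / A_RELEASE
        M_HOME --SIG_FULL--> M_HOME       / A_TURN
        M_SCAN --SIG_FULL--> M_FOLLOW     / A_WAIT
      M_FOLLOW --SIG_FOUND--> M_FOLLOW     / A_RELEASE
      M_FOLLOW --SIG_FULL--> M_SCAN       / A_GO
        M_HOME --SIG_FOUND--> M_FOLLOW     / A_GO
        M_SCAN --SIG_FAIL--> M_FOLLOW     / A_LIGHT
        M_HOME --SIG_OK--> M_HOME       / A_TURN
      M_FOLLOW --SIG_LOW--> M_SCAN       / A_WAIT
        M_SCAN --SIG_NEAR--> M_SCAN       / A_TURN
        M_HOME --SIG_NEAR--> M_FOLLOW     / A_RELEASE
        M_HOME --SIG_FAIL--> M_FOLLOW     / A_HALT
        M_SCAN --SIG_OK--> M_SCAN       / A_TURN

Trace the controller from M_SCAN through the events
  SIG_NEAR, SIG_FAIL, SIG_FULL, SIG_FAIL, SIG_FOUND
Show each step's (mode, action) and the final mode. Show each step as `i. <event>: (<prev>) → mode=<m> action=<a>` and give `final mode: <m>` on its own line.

1. SIG_NEAR: (M_SCAN) → mode=M_SCAN action=A_TURN
2. SIG_FAIL: (M_SCAN) → mode=M_FOLLOW action=A_LIGHT
3. SIG_FULL: (M_FOLLOW) → mode=M_SCAN action=A_GO
4. SIG_FAIL: (M_SCAN) → mode=M_FOLLOW action=A_LIGHT
5. SIG_FOUND: (M_FOLLOW) → mode=M_FOLLOW action=A_RELEASE

final mode: M_FOLLOW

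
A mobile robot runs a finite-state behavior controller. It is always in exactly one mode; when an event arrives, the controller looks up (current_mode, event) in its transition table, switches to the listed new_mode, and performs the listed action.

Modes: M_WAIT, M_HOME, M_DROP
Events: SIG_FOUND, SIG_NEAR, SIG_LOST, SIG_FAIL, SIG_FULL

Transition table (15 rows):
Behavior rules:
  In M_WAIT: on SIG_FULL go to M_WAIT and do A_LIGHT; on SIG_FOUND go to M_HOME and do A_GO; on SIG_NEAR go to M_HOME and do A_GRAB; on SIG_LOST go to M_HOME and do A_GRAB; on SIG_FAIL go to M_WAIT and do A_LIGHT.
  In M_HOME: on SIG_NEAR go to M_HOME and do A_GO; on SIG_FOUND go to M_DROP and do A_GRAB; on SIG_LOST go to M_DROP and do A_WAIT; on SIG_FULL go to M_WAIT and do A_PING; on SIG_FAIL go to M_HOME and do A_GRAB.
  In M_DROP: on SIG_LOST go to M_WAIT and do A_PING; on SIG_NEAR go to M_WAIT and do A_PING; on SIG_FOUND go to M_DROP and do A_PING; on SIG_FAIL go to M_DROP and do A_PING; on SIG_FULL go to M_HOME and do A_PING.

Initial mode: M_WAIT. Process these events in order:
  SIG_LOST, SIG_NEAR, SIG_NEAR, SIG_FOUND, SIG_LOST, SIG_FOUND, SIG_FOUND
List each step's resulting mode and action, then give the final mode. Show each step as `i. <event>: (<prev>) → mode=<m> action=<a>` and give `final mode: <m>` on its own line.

final mode: M_DROP

1. SIG_LOST: (M_WAIT) → mode=M_HOME action=A_GRAB
2. SIG_NEAR: (M_HOME) → mode=M_HOME action=A_GO
3. SIG_NEAR: (M_HOME) → mode=M_HOME action=A_GO
4. SIG_FOUND: (M_HOME) → mode=M_DROP action=A_GRAB
5. SIG_LOST: (M_DROP) → mode=M_WAIT action=A_PING
6. SIG_FOUND: (M_WAIT) → mode=M_HOME action=A_GO
7. SIG_FOUND: (M_HOME) → mode=M_DROP action=A_GRAB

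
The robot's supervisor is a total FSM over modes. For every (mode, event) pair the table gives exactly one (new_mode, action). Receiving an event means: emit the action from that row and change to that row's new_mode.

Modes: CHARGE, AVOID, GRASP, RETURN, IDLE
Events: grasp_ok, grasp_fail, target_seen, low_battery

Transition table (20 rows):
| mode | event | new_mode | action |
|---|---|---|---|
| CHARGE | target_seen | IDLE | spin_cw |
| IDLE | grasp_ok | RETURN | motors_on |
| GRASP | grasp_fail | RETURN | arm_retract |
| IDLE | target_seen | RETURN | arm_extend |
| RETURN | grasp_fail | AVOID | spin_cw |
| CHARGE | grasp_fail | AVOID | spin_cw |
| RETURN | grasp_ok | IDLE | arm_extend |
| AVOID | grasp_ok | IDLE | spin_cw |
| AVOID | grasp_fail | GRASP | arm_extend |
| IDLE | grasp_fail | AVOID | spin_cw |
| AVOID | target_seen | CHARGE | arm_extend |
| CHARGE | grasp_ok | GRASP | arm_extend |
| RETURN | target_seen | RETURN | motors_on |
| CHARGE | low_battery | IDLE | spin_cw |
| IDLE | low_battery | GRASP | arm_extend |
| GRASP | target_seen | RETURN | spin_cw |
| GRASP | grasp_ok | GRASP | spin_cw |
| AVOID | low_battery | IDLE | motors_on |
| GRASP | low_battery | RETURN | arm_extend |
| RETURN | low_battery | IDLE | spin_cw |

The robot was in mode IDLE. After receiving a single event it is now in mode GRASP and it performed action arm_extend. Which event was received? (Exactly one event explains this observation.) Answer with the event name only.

low_battery

try grasp_ok: (IDLE, grasp_ok) → (RETURN, motors_on)
try grasp_fail: (IDLE, grasp_fail) → (AVOID, spin_cw)
try target_seen: (IDLE, target_seen) → (RETURN, arm_extend)
try low_battery: (IDLE, low_battery) → (GRASP, arm_extend)  ← matches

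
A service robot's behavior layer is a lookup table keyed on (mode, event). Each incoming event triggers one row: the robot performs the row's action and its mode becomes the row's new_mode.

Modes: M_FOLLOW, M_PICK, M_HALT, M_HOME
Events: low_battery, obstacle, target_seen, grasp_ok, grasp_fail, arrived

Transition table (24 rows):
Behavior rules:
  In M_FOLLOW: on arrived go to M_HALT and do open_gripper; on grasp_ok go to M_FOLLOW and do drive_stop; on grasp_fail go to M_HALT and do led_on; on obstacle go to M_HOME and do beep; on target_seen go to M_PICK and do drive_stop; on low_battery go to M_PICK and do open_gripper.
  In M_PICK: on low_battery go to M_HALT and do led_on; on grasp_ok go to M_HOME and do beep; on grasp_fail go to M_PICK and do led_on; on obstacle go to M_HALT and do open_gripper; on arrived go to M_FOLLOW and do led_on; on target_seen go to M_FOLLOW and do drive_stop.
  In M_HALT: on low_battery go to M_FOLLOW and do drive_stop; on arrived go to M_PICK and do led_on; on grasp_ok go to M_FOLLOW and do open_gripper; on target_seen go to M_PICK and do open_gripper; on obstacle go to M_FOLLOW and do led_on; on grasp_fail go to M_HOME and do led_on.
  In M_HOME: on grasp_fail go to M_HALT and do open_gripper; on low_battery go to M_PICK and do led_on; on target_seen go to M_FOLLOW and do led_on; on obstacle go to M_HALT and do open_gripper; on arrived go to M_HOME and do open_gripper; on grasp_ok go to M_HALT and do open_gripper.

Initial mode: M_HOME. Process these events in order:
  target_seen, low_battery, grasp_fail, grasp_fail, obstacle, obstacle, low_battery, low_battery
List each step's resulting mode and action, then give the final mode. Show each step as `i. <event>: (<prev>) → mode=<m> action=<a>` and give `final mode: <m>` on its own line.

1. target_seen: (M_HOME) → mode=M_FOLLOW action=led_on
2. low_battery: (M_FOLLOW) → mode=M_PICK action=open_gripper
3. grasp_fail: (M_PICK) → mode=M_PICK action=led_on
4. grasp_fail: (M_PICK) → mode=M_PICK action=led_on
5. obstacle: (M_PICK) → mode=M_HALT action=open_gripper
6. obstacle: (M_HALT) → mode=M_FOLLOW action=led_on
7. low_battery: (M_FOLLOW) → mode=M_PICK action=open_gripper
8. low_battery: (M_PICK) → mode=M_HALT action=led_on

final mode: M_HALT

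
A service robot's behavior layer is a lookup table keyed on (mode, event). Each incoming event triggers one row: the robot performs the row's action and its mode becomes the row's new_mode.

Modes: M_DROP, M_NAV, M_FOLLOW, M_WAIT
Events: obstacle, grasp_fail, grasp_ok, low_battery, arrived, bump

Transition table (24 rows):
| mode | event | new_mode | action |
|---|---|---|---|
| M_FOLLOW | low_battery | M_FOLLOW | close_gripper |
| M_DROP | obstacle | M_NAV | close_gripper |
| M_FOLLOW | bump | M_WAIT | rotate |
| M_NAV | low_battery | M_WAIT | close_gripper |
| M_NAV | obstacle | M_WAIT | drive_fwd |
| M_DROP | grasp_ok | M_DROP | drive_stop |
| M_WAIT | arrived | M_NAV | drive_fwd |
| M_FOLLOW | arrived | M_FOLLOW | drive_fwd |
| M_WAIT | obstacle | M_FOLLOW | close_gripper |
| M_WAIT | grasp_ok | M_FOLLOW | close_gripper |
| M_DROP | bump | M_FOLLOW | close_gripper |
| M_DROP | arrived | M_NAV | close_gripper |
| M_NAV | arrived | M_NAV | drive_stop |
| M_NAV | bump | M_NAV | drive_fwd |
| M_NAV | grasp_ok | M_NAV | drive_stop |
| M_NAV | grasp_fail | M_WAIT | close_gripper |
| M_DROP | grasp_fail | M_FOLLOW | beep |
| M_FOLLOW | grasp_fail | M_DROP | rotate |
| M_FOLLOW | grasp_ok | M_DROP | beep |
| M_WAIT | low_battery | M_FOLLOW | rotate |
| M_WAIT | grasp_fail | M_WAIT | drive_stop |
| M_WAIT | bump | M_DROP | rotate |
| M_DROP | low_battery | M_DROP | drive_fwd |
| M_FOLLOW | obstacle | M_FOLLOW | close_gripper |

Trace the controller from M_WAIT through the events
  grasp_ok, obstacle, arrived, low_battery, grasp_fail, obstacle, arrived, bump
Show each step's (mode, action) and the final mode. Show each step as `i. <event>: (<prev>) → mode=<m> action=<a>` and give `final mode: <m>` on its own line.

1. grasp_ok: (M_WAIT) → mode=M_FOLLOW action=close_gripper
2. obstacle: (M_FOLLOW) → mode=M_FOLLOW action=close_gripper
3. arrived: (M_FOLLOW) → mode=M_FOLLOW action=drive_fwd
4. low_battery: (M_FOLLOW) → mode=M_FOLLOW action=close_gripper
5. grasp_fail: (M_FOLLOW) → mode=M_DROP action=rotate
6. obstacle: (M_DROP) → mode=M_NAV action=close_gripper
7. arrived: (M_NAV) → mode=M_NAV action=drive_stop
8. bump: (M_NAV) → mode=M_NAV action=drive_fwd

final mode: M_NAV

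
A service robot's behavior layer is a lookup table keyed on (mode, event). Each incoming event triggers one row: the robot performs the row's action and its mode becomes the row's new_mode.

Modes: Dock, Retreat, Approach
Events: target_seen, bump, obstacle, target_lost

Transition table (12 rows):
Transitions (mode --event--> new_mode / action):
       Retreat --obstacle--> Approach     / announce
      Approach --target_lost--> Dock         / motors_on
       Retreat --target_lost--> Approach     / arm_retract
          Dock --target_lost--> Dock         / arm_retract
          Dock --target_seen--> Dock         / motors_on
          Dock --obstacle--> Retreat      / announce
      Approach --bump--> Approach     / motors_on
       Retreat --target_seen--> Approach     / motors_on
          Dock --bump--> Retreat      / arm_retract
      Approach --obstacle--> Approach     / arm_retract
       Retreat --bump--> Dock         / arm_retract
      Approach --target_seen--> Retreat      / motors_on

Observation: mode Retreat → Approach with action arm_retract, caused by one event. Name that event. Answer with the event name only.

try target_seen: (Retreat, target_seen) → (Approach, motors_on)
try bump: (Retreat, bump) → (Dock, arm_retract)
try obstacle: (Retreat, obstacle) → (Approach, announce)
try target_lost: (Retreat, target_lost) → (Approach, arm_retract)  ← matches

target_lost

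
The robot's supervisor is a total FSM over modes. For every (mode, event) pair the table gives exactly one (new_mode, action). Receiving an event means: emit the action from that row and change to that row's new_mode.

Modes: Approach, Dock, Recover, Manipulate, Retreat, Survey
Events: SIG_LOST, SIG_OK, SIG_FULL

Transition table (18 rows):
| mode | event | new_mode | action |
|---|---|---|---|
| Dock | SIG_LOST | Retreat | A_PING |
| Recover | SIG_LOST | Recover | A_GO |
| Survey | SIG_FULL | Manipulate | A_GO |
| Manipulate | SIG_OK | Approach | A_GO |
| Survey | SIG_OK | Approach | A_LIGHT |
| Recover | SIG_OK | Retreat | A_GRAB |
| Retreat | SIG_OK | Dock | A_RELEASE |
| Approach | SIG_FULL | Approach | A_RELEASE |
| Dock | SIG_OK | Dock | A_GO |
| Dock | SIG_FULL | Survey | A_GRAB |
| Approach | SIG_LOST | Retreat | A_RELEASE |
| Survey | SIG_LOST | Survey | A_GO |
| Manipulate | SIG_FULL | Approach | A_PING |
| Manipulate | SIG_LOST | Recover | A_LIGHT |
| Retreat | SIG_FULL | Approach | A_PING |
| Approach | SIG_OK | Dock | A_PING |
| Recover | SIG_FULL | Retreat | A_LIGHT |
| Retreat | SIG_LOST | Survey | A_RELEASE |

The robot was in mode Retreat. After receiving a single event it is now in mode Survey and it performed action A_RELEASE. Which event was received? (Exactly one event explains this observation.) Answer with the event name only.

try SIG_LOST: (Retreat, SIG_LOST) → (Survey, A_RELEASE)  ← matches
try SIG_OK: (Retreat, SIG_OK) → (Dock, A_RELEASE)
try SIG_FULL: (Retreat, SIG_FULL) → (Approach, A_PING)

SIG_LOST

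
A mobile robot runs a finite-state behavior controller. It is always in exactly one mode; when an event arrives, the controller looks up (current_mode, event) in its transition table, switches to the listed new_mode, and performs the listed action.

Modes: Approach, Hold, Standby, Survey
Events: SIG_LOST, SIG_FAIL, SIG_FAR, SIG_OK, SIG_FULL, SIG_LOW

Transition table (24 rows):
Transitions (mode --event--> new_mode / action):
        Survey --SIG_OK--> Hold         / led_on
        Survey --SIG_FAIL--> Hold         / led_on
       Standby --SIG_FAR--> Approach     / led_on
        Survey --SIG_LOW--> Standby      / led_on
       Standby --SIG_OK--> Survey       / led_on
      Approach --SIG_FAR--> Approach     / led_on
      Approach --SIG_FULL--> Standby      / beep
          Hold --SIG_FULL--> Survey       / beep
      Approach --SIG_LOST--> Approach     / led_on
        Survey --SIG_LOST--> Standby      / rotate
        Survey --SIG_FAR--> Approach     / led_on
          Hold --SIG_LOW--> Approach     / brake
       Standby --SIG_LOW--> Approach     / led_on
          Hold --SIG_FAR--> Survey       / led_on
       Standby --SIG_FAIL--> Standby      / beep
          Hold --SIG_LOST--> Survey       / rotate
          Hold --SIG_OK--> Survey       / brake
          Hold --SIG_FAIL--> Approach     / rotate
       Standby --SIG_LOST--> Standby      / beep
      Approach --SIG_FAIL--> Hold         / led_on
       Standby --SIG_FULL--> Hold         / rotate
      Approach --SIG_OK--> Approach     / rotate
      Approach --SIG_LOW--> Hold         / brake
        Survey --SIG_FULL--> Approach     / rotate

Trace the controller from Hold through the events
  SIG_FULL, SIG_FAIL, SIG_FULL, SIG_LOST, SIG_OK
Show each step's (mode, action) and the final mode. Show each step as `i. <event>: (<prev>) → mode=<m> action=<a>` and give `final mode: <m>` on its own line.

final mode: Survey

1. SIG_FULL: (Hold) → mode=Survey action=beep
2. SIG_FAIL: (Survey) → mode=Hold action=led_on
3. SIG_FULL: (Hold) → mode=Survey action=beep
4. SIG_LOST: (Survey) → mode=Standby action=rotate
5. SIG_OK: (Standby) → mode=Survey action=led_on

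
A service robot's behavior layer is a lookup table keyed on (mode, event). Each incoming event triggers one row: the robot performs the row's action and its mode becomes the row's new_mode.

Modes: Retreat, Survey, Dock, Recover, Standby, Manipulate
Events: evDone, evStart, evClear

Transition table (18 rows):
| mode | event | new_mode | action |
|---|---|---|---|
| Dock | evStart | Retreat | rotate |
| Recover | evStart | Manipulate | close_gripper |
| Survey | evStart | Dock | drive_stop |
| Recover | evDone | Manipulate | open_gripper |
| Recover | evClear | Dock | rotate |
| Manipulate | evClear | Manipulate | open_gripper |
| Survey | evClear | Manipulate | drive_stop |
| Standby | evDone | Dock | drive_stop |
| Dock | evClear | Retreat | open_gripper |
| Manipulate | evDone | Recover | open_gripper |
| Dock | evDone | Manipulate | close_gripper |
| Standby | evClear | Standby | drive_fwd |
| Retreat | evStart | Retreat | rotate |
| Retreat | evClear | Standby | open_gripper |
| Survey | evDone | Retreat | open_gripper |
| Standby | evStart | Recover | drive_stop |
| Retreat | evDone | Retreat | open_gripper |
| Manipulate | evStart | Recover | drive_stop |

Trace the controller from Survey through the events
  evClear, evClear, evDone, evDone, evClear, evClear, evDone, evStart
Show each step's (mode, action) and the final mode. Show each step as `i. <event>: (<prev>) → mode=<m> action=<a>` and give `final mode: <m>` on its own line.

1. evClear: (Survey) → mode=Manipulate action=drive_stop
2. evClear: (Manipulate) → mode=Manipulate action=open_gripper
3. evDone: (Manipulate) → mode=Recover action=open_gripper
4. evDone: (Recover) → mode=Manipulate action=open_gripper
5. evClear: (Manipulate) → mode=Manipulate action=open_gripper
6. evClear: (Manipulate) → mode=Manipulate action=open_gripper
7. evDone: (Manipulate) → mode=Recover action=open_gripper
8. evStart: (Recover) → mode=Manipulate action=close_gripper

final mode: Manipulate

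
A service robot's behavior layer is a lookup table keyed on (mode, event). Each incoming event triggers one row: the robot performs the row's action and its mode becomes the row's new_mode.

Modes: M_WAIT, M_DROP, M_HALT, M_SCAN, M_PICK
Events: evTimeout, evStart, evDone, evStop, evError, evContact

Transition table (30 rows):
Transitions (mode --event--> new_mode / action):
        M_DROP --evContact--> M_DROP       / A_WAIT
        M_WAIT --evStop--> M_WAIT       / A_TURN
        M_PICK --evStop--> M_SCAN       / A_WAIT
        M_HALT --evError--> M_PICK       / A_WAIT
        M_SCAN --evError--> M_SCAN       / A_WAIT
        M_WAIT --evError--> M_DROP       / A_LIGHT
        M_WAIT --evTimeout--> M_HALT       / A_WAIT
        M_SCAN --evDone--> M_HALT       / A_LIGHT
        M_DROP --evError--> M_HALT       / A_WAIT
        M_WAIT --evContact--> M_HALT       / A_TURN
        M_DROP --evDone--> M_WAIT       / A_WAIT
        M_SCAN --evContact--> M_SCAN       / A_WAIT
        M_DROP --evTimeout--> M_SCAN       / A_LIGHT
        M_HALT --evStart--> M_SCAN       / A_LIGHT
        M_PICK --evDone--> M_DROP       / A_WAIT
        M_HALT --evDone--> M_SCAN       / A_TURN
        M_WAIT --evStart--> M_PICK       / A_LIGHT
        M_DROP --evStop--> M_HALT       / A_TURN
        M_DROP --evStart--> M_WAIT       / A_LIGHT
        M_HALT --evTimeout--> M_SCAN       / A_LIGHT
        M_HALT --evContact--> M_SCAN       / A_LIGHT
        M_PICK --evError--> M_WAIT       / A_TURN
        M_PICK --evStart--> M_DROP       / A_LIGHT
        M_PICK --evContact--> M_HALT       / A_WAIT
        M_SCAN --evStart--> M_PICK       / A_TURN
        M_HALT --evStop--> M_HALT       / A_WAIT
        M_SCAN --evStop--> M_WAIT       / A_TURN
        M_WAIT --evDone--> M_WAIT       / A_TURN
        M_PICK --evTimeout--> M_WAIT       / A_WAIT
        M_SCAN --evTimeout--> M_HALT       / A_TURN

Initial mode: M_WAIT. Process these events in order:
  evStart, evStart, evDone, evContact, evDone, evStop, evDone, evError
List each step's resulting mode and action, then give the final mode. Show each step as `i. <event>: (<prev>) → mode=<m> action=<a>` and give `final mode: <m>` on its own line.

1. evStart: (M_WAIT) → mode=M_PICK action=A_LIGHT
2. evStart: (M_PICK) → mode=M_DROP action=A_LIGHT
3. evDone: (M_DROP) → mode=M_WAIT action=A_WAIT
4. evContact: (M_WAIT) → mode=M_HALT action=A_TURN
5. evDone: (M_HALT) → mode=M_SCAN action=A_TURN
6. evStop: (M_SCAN) → mode=M_WAIT action=A_TURN
7. evDone: (M_WAIT) → mode=M_WAIT action=A_TURN
8. evError: (M_WAIT) → mode=M_DROP action=A_LIGHT

final mode: M_DROP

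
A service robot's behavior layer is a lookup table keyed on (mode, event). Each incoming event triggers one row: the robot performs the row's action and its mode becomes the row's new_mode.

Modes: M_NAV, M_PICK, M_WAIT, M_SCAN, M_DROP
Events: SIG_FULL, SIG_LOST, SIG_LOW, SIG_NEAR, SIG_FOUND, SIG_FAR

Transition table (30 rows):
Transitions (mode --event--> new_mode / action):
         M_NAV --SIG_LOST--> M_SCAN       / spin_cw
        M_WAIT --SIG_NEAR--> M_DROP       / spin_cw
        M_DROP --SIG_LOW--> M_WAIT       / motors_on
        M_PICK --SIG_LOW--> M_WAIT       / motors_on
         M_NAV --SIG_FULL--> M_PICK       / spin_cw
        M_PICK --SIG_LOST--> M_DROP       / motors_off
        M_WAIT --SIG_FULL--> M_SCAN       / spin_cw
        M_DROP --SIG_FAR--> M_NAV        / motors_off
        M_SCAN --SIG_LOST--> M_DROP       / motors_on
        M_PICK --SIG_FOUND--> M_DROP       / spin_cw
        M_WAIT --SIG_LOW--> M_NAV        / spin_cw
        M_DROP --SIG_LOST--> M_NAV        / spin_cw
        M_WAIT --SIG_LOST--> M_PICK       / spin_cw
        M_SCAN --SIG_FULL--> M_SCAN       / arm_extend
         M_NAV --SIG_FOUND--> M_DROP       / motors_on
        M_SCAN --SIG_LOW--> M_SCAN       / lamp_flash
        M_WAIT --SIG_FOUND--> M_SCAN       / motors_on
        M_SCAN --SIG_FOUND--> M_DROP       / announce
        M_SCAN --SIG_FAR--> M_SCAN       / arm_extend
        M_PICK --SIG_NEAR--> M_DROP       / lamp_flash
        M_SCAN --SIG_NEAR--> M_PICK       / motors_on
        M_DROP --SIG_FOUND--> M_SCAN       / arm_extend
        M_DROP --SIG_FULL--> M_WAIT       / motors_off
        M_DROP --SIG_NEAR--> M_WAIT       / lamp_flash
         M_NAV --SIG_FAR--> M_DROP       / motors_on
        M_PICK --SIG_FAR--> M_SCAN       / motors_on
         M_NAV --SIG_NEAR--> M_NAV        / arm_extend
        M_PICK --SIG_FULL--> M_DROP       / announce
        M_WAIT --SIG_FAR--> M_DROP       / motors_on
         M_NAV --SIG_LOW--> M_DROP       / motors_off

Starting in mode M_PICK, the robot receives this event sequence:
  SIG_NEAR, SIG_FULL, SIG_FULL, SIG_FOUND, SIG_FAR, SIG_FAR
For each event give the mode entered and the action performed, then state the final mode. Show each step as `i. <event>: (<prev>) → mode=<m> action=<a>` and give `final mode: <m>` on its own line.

1. SIG_NEAR: (M_PICK) → mode=M_DROP action=lamp_flash
2. SIG_FULL: (M_DROP) → mode=M_WAIT action=motors_off
3. SIG_FULL: (M_WAIT) → mode=M_SCAN action=spin_cw
4. SIG_FOUND: (M_SCAN) → mode=M_DROP action=announce
5. SIG_FAR: (M_DROP) → mode=M_NAV action=motors_off
6. SIG_FAR: (M_NAV) → mode=M_DROP action=motors_on

final mode: M_DROP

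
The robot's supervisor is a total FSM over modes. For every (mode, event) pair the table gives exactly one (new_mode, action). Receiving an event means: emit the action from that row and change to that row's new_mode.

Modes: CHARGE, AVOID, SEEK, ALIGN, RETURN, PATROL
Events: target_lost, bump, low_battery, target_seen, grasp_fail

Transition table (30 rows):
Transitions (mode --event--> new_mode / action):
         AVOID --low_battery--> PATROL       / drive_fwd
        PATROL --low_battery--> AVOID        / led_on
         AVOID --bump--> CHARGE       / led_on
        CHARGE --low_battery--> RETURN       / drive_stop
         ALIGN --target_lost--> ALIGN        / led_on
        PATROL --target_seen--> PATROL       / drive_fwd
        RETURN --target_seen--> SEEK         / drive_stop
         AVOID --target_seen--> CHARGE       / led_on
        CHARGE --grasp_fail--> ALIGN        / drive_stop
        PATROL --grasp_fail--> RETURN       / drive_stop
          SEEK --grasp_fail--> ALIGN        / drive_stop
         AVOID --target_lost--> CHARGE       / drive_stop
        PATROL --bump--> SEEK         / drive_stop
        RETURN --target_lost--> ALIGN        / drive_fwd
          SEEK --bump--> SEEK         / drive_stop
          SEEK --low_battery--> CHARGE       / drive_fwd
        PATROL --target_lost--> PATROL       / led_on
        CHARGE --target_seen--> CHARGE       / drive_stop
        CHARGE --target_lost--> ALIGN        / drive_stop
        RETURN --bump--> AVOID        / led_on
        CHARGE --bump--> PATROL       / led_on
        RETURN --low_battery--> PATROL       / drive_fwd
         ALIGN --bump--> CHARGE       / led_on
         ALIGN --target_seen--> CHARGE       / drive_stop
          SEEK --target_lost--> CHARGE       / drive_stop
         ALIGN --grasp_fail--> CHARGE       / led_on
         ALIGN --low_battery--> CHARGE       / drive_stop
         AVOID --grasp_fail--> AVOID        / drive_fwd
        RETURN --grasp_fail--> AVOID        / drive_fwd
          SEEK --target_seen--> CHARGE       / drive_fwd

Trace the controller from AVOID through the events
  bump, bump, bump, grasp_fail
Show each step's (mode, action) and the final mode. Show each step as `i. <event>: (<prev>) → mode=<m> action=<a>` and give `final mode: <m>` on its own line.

final mode: ALIGN

1. bump: (AVOID) → mode=CHARGE action=led_on
2. bump: (CHARGE) → mode=PATROL action=led_on
3. bump: (PATROL) → mode=SEEK action=drive_stop
4. grasp_fail: (SEEK) → mode=ALIGN action=drive_stop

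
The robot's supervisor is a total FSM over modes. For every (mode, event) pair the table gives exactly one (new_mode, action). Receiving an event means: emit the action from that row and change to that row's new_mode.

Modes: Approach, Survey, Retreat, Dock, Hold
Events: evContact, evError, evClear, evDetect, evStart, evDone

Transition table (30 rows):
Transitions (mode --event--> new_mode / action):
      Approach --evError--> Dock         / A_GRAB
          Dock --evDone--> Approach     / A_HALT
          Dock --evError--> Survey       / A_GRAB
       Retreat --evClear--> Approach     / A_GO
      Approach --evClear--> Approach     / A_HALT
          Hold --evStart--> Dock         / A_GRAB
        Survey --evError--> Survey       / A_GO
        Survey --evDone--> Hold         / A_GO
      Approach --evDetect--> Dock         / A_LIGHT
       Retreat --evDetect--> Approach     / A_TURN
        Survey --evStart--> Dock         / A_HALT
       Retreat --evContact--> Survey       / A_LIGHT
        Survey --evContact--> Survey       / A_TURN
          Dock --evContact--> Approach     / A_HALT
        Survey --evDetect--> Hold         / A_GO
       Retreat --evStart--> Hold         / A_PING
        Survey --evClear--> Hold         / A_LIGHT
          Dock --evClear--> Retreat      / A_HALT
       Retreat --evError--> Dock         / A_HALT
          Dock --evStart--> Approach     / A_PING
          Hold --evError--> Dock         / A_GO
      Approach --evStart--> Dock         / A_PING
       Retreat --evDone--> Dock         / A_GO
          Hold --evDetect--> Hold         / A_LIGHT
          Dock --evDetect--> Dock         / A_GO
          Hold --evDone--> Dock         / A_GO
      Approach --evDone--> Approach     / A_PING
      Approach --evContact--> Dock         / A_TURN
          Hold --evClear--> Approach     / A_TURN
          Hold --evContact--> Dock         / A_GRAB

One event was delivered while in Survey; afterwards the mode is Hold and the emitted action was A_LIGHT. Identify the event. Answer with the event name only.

evClear

try evContact: (Survey, evContact) → (Survey, A_TURN)
try evError: (Survey, evError) → (Survey, A_GO)
try evClear: (Survey, evClear) → (Hold, A_LIGHT)  ← matches
try evDetect: (Survey, evDetect) → (Hold, A_GO)
try evStart: (Survey, evStart) → (Dock, A_HALT)
try evDone: (Survey, evDone) → (Hold, A_GO)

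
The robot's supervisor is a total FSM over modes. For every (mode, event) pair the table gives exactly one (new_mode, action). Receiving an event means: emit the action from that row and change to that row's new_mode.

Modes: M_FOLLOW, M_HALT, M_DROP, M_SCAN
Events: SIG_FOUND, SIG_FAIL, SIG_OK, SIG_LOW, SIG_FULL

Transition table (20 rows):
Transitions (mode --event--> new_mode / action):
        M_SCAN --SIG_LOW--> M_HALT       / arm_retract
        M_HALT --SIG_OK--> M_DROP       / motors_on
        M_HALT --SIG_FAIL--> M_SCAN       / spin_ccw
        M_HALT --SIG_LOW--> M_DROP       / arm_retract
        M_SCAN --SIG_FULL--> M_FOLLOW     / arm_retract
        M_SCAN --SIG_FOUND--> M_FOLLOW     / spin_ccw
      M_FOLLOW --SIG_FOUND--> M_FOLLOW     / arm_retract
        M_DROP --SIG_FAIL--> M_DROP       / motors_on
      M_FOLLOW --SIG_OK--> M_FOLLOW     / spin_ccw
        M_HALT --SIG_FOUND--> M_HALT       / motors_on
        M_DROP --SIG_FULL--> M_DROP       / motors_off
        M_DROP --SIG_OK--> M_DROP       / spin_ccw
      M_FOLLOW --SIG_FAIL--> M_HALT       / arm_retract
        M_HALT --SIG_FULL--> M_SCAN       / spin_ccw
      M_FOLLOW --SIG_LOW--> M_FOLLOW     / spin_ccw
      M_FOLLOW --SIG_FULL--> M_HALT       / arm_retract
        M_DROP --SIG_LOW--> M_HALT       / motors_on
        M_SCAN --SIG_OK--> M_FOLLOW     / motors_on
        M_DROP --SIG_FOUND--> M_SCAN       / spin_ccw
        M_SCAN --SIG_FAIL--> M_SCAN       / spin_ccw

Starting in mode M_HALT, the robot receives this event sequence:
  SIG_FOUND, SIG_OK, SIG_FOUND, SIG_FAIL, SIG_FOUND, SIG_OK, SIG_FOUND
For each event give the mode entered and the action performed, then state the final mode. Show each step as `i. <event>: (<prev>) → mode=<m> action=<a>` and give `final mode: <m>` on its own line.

final mode: M_FOLLOW

1. SIG_FOUND: (M_HALT) → mode=M_HALT action=motors_on
2. SIG_OK: (M_HALT) → mode=M_DROP action=motors_on
3. SIG_FOUND: (M_DROP) → mode=M_SCAN action=spin_ccw
4. SIG_FAIL: (M_SCAN) → mode=M_SCAN action=spin_ccw
5. SIG_FOUND: (M_SCAN) → mode=M_FOLLOW action=spin_ccw
6. SIG_OK: (M_FOLLOW) → mode=M_FOLLOW action=spin_ccw
7. SIG_FOUND: (M_FOLLOW) → mode=M_FOLLOW action=arm_retract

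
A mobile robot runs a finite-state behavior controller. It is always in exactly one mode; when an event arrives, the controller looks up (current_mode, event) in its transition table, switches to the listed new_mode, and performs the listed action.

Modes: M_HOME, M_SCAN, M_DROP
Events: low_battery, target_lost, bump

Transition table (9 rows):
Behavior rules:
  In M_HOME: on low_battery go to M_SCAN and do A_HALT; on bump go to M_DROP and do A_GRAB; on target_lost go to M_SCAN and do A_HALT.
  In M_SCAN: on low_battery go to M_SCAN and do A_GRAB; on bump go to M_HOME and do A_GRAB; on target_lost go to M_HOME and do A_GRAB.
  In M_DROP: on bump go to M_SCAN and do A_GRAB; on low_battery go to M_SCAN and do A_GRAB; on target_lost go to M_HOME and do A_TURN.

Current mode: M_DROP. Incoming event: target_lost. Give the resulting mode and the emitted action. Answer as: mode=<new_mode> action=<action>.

current mode = M_DROP; filter table to that mode:
  (M_DROP, bump) → (M_SCAN, A_GRAB)
  (M_DROP, low_battery) → (M_SCAN, A_GRAB)
  (M_DROP, target_lost) → (M_HOME, A_TURN)  ← event matches
event = target_lost selects (M_HOME, A_TURN)

mode=M_HOME action=A_TURN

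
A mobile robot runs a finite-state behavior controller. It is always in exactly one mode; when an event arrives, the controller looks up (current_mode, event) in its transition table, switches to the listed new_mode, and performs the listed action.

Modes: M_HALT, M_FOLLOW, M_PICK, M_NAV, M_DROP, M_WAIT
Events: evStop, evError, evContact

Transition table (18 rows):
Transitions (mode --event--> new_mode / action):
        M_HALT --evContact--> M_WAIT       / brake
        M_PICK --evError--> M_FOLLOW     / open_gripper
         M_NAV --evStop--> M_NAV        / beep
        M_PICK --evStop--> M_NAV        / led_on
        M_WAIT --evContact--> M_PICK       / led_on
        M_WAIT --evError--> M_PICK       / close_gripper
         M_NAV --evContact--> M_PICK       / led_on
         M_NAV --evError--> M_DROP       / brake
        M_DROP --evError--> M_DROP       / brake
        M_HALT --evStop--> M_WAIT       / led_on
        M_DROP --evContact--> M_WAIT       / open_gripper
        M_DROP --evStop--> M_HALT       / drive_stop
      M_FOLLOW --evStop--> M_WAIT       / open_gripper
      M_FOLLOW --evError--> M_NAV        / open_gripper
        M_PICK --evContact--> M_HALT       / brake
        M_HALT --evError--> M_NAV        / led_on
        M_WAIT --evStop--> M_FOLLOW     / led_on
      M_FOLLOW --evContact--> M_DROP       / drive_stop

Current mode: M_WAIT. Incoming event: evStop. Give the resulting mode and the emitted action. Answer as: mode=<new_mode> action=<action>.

mode=M_FOLLOW action=led_on

current mode = M_WAIT; filter table to that mode:
  (M_WAIT, evContact) → (M_PICK, led_on)
  (M_WAIT, evError) → (M_PICK, close_gripper)
  (M_WAIT, evStop) → (M_FOLLOW, led_on)  ← event matches
event = evStop selects (M_FOLLOW, led_on)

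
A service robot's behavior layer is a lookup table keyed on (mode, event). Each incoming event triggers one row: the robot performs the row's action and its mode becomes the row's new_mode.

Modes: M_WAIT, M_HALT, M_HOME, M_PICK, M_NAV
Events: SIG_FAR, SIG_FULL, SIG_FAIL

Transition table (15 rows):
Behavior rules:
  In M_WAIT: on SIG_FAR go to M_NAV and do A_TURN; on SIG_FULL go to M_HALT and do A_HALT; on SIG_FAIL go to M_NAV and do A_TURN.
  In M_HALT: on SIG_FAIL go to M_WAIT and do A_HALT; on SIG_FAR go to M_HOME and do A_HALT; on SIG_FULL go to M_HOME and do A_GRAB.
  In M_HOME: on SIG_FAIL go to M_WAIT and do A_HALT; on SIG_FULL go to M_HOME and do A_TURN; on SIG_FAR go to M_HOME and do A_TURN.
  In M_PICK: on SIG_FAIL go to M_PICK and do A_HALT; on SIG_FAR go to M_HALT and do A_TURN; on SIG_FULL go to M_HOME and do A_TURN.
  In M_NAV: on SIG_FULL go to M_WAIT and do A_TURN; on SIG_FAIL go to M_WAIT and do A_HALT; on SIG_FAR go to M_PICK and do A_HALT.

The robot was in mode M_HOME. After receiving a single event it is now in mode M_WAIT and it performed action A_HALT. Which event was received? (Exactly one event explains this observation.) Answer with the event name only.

SIG_FAIL

try SIG_FAR: (M_HOME, SIG_FAR) → (M_HOME, A_TURN)
try SIG_FULL: (M_HOME, SIG_FULL) → (M_HOME, A_TURN)
try SIG_FAIL: (M_HOME, SIG_FAIL) → (M_WAIT, A_HALT)  ← matches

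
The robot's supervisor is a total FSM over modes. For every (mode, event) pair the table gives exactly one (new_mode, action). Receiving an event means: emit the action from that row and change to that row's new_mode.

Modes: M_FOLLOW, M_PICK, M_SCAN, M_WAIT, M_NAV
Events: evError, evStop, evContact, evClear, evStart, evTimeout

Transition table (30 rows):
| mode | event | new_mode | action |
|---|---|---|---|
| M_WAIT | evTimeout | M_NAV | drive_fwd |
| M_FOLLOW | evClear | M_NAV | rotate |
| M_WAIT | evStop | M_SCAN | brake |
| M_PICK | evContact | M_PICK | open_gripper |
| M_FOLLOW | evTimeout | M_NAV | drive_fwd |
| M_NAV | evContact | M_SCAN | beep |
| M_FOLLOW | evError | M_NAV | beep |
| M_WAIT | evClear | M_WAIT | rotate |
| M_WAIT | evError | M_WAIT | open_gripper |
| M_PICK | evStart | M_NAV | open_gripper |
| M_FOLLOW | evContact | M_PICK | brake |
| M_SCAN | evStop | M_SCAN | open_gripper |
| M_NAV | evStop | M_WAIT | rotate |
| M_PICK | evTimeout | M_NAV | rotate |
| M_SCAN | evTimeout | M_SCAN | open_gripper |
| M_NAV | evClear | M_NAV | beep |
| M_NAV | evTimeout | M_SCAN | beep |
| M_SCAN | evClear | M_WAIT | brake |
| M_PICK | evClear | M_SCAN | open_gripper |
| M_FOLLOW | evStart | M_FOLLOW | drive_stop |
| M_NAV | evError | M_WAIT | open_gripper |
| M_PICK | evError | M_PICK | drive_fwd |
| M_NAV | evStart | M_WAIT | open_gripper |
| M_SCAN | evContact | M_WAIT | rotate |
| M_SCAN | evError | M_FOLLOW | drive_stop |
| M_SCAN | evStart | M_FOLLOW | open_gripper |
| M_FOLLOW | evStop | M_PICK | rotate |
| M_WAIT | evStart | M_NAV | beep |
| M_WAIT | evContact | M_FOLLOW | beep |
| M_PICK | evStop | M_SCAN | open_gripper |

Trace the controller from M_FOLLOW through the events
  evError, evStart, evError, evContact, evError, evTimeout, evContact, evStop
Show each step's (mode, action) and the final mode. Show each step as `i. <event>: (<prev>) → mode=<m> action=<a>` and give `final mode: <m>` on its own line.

final mode: M_SCAN

1. evError: (M_FOLLOW) → mode=M_NAV action=beep
2. evStart: (M_NAV) → mode=M_WAIT action=open_gripper
3. evError: (M_WAIT) → mode=M_WAIT action=open_gripper
4. evContact: (M_WAIT) → mode=M_FOLLOW action=beep
5. evError: (M_FOLLOW) → mode=M_NAV action=beep
6. evTimeout: (M_NAV) → mode=M_SCAN action=beep
7. evContact: (M_SCAN) → mode=M_WAIT action=rotate
8. evStop: (M_WAIT) → mode=M_SCAN action=brake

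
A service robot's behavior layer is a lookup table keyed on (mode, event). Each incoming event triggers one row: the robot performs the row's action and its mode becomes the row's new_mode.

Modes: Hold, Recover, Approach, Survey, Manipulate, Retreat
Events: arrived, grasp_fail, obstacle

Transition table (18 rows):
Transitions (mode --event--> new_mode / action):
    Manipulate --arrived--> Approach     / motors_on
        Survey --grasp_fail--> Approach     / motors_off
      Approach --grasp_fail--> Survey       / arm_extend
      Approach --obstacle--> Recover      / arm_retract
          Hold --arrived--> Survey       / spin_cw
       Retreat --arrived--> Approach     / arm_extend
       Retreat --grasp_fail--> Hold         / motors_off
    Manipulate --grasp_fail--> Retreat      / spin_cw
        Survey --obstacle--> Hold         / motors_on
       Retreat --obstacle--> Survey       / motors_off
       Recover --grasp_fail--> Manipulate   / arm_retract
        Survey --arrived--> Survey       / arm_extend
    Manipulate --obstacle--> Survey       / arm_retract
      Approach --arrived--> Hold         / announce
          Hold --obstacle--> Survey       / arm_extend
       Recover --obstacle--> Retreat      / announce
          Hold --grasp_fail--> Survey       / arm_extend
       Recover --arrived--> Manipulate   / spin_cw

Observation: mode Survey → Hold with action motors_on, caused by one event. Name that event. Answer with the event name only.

try arrived: (Survey, arrived) → (Survey, arm_extend)
try grasp_fail: (Survey, grasp_fail) → (Approach, motors_off)
try obstacle: (Survey, obstacle) → (Hold, motors_on)  ← matches

obstacle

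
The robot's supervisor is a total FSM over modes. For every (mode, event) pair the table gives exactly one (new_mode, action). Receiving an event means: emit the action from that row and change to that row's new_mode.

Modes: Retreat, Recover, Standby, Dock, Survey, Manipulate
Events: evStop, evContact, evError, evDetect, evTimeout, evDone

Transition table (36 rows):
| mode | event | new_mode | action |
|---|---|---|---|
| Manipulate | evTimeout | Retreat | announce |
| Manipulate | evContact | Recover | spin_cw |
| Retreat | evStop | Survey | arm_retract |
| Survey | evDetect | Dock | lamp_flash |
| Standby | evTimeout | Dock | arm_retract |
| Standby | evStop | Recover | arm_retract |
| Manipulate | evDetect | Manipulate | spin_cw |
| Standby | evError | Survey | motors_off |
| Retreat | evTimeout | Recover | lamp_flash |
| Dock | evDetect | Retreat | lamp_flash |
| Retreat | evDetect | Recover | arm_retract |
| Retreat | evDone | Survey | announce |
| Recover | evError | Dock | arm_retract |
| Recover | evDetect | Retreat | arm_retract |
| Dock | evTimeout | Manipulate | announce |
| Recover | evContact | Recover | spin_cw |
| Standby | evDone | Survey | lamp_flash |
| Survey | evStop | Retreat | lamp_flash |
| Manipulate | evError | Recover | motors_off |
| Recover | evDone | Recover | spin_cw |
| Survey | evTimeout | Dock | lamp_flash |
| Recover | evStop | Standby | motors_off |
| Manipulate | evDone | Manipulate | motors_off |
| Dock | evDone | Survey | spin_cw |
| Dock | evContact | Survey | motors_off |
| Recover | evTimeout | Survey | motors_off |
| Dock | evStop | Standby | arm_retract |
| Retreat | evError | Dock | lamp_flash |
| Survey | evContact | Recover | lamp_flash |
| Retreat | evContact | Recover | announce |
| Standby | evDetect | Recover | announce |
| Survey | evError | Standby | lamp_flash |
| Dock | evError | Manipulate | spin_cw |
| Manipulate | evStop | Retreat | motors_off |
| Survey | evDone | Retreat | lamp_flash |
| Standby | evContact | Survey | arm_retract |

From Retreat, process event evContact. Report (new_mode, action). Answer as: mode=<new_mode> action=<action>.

current mode = Retreat; filter table to that mode:
  (Retreat, evStop) → (Survey, arm_retract)
  (Retreat, evTimeout) → (Recover, lamp_flash)
  (Retreat, evDetect) → (Recover, arm_retract)
  (Retreat, evDone) → (Survey, announce)
  (Retreat, evError) → (Dock, lamp_flash)
  (Retreat, evContact) → (Recover, announce)  ← event matches
event = evContact selects (Recover, announce)

mode=Recover action=announce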